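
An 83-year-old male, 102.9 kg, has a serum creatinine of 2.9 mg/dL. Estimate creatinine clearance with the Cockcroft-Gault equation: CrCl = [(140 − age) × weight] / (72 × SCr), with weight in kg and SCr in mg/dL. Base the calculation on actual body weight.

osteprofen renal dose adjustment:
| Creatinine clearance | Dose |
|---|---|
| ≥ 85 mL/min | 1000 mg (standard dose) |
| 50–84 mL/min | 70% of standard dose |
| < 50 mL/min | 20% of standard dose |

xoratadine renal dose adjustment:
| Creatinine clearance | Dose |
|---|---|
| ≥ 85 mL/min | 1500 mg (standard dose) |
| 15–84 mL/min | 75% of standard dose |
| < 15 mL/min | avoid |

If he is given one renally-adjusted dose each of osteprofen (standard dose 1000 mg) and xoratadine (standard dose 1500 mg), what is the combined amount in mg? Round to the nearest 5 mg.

CrCl = (140 − 83) × 102.9 / (72 × 2.9) = 5865.3 / 208.80 ≈ 28.1 mL/min
CrCl ≈ 28 mL/min.
osteprofen: < 50 mL/min → 20% of 1000 mg = 200 mg.
xoratadine: 15–84 mL/min → 75% of 1500 mg = 1125 mg.
Total = 200 + 1125 = 1325 mg.

1325 mg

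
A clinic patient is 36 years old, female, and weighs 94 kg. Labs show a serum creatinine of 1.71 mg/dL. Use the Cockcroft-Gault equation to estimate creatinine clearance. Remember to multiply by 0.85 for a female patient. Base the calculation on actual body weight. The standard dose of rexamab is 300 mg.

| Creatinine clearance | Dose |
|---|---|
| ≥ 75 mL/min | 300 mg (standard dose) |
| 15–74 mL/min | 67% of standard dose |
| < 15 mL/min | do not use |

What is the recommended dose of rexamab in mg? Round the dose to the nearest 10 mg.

CrCl = (140 − 36) × 94 / (72 × 1.71) × 0.85 = 9776.0 / 123.12 × 0.85 ≈ 67.5 mL/min
CrCl ≈ 67 mL/min → bracket 15–74 mL/min.
67% of 300 mg = 201 mg → 200 mg

200 mg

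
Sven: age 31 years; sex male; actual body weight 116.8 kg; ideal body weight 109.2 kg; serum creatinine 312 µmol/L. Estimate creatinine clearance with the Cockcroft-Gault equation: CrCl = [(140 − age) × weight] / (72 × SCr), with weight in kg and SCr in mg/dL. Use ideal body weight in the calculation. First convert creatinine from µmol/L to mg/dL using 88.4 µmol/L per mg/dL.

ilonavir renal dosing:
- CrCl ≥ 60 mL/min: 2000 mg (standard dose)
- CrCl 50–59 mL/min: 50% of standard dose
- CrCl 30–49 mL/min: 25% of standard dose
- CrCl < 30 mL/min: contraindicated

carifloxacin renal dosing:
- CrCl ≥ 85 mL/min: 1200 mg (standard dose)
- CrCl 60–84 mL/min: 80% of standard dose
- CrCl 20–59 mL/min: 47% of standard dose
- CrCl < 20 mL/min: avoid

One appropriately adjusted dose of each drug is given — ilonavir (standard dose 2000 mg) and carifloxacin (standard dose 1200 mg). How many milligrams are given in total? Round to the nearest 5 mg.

SCr = 312 / 88.4 = 3.529 mg/dL
CrCl = (140 − 31) × 109.2 / (72 × 3.529) = 11902.8 / 254.09 ≈ 46.8 mL/min
CrCl ≈ 47 mL/min.
ilonavir: 30–49 mL/min → 25% of 2000 mg = 500 mg.
carifloxacin: 20–59 mL/min → 47% of 1200 mg = 564 mg.
Total = 500 + 564 = 1064 mg.

1065 mg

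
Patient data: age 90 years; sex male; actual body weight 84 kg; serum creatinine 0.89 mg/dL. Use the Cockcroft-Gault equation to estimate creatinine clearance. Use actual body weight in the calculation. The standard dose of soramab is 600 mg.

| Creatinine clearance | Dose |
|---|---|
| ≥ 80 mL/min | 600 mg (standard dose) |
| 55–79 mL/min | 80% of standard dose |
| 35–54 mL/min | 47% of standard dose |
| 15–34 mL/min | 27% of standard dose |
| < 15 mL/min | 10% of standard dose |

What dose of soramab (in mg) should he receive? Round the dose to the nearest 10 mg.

CrCl = (140 − 90) × 84 / (72 × 0.89) = 4200.0 / 64.08 ≈ 65.5 mL/min
CrCl ≈ 66 mL/min → bracket 55–79 mL/min.
80% of 600 mg = 480 mg

480 mg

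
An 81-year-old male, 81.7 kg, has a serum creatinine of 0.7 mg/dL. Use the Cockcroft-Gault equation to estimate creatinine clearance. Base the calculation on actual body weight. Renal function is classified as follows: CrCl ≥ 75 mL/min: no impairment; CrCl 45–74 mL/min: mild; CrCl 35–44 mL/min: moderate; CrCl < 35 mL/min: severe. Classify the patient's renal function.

no impairment

CrCl = (140 − 81) × 81.7 / (72 × 0.7) = 4820.3 / 50.40 ≈ 95.6 mL/min
96 mL/min falls in the 'no impairment' range.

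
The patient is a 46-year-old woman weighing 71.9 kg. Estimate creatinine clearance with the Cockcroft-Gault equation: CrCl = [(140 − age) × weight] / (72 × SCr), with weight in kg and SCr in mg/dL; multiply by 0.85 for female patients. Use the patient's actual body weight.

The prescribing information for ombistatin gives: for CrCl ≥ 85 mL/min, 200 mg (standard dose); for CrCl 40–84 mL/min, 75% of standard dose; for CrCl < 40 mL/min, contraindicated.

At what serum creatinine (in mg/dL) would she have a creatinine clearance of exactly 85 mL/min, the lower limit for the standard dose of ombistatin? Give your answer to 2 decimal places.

Standard dose requires CrCl ≥ 85 mL/min.
Set (140 − 46) × 71.9 × 0.85 / (72 × SCr) = 85
SCr = (140 − 46) × 71.9 × 0.85 / (72 × 85) = 0.939 mg/dL

0.94 mg/dL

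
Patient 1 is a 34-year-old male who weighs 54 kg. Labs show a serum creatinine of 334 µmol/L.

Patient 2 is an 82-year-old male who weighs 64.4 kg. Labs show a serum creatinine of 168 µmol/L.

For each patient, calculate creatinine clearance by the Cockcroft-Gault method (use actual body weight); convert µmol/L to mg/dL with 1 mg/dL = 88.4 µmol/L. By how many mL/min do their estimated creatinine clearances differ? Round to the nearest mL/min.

6 mL/min

Patient 1: SCr = 334 / 88.4 = 3.778 mg/dL
Patient 1: CrCl = (140 − 34) × 54 / (72 × 3.778) = 5724.0 / 272.02 ≈ 21.0 mL/min
Patient 2: SCr = 168 / 88.4 = 1.9 mg/dL
Patient 2: CrCl = (140 − 82) × 64.4 / (72 × 1.9) = 3735.2 / 136.80 ≈ 27.3 mL/min
|21.0 − 27.3| = 6.3 mL/min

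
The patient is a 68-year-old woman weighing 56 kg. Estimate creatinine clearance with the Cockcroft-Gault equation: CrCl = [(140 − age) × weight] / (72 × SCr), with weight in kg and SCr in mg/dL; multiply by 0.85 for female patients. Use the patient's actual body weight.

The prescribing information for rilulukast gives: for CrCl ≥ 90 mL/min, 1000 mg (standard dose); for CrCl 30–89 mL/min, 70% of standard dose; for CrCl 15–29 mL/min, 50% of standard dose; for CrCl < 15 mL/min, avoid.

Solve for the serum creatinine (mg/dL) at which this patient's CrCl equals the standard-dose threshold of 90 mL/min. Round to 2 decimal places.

0.53 mg/dL

Standard dose requires CrCl ≥ 90 mL/min.
Set (140 − 68) × 56 × 0.85 / (72 × SCr) = 90
SCr = (140 − 68) × 56 × 0.85 / (72 × 90) = 0.529 mg/dL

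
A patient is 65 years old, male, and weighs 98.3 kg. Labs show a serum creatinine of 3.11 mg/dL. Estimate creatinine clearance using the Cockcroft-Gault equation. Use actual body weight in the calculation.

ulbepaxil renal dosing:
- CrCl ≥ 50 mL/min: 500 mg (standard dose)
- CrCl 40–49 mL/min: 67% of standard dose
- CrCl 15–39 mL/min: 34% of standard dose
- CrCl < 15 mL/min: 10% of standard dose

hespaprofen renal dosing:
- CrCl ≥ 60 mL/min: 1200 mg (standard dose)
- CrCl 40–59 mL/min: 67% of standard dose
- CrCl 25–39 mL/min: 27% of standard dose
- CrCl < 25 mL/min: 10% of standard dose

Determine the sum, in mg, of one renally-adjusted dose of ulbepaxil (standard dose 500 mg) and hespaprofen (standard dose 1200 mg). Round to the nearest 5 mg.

495 mg

CrCl = (140 − 65) × 98.3 / (72 × 3.11) = 7372.5 / 223.92 ≈ 32.9 mL/min
CrCl ≈ 33 mL/min.
ulbepaxil: 15–39 mL/min → 34% of 500 mg = 170 mg.
hespaprofen: 25–39 mL/min → 27% of 1200 mg = 324 mg.
Total = 170 + 324 = 494 mg.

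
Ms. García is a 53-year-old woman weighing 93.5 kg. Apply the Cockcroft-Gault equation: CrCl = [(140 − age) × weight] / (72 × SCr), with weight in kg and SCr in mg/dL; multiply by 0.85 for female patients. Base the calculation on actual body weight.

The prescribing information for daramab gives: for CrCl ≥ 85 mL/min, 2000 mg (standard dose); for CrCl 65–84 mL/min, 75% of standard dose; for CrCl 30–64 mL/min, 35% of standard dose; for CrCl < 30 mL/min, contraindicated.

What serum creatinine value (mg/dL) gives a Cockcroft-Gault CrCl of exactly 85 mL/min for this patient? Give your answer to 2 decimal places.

Standard dose requires CrCl ≥ 85 mL/min.
Set (140 − 53) × 93.5 × 0.85 / (72 × SCr) = 85
SCr = (140 − 53) × 93.5 × 0.85 / (72 × 85) = 1.130 mg/dL

1.13 mg/dL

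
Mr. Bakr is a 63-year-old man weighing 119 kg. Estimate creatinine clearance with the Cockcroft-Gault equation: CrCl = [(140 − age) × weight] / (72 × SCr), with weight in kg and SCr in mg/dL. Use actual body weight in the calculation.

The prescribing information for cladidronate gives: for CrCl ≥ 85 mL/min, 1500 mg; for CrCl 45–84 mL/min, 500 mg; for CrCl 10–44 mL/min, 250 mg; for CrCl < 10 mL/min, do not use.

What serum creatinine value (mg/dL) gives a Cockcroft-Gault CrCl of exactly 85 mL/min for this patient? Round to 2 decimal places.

1.50 mg/dL

Standard dose requires CrCl ≥ 85 mL/min.
Set (140 − 63) × 119 / (72 × SCr) = 85
SCr = (140 − 63) × 119 / (72 × 85) = 1.497 mg/dL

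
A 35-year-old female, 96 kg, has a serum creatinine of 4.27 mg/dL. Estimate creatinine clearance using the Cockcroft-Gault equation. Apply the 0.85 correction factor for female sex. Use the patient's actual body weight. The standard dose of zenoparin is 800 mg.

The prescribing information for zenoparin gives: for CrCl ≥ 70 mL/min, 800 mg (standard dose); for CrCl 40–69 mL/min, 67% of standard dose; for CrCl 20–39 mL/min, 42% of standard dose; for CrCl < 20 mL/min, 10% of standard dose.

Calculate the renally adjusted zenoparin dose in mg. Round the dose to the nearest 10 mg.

CrCl = (140 − 35) × 96 / (72 × 4.27) × 0.85 = 10080.0 / 307.44 × 0.85 ≈ 27.9 mL/min
CrCl ≈ 28 mL/min → bracket 20–39 mL/min.
42% of 800 mg = 336 mg → 340 mg

340 mg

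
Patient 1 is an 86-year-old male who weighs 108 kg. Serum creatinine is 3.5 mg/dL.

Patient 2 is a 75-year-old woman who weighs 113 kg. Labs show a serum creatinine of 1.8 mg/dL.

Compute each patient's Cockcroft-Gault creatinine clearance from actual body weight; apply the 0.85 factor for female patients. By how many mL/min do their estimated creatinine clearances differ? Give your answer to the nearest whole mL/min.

25 mL/min

Patient 1: CrCl = (140 − 86) × 108 / (72 × 3.5) = 5832.0 / 252.00 ≈ 23.1 mL/min
Patient 2: CrCl = (140 − 75) × 113 / (72 × 1.8) × 0.85 = 7345.0 / 129.60 × 0.85 ≈ 48.2 mL/min
|23.1 − 48.2| = 25.1 mL/min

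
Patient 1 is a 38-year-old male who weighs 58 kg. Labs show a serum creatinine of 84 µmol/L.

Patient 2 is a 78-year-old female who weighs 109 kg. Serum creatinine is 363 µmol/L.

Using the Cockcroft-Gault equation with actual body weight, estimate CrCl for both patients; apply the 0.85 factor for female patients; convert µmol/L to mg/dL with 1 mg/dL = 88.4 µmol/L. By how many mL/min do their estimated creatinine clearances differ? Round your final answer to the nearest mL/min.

Patient 1: SCr = 84 / 88.4 = 0.95 mg/dL
Patient 1: CrCl = (140 − 38) × 58 / (72 × 0.95) = 5916.0 / 68.40 ≈ 86.5 mL/min
Patient 2: SCr = 363 / 88.4 = 4.106 mg/dL
Patient 2: CrCl = (140 − 78) × 109 / (72 × 4.106) × 0.85 = 6758.0 / 295.63 × 0.85 ≈ 19.4 mL/min
|86.5 − 19.4| = 67.1 mL/min

67 mL/min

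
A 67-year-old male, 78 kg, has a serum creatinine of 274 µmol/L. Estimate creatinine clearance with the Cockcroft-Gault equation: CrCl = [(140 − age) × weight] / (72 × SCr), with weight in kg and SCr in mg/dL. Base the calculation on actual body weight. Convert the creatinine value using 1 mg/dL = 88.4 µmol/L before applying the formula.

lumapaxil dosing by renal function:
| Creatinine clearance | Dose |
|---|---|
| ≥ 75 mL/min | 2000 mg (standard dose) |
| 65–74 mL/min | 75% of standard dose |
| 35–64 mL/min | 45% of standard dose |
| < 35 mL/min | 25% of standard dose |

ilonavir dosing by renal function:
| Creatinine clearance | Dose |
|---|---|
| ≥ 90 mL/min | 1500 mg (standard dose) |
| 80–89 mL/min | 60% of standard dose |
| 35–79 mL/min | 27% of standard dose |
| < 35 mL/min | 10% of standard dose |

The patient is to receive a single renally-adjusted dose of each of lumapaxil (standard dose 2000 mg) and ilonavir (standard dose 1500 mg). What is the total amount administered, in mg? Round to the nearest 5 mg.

650 mg

SCr = 274 / 88.4 = 3.1 mg/dL
CrCl = (140 − 67) × 78 / (72 × 3.1) = 5694.0 / 223.20 ≈ 25.5 mL/min
CrCl ≈ 26 mL/min.
lumapaxil: < 35 mL/min → 25% of 2000 mg = 500 mg.
ilonavir: < 35 mL/min → 10% of 1500 mg = 150 mg.
Total = 500 + 150 = 650 mg.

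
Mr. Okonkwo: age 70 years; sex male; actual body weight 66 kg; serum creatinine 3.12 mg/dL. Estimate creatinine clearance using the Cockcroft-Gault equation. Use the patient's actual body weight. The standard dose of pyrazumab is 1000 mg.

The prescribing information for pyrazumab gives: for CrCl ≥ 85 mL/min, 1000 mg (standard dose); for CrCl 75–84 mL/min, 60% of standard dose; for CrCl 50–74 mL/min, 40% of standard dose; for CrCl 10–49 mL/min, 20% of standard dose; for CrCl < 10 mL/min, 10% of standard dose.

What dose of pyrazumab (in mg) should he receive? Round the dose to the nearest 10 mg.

200 mg

CrCl = (140 − 70) × 66 / (72 × 3.12) = 4620.0 / 224.64 ≈ 20.6 mL/min
CrCl ≈ 21 mL/min → bracket 10–49 mL/min.
20% of 1000 mg = 200 mg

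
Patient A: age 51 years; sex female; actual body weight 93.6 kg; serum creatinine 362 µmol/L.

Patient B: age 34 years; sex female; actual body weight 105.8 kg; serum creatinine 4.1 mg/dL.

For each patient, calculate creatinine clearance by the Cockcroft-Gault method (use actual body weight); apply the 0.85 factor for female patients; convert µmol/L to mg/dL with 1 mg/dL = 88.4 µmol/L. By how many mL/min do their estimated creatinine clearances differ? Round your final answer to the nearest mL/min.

Patient A: SCr = 362 / 88.4 = 4.095 mg/dL
Patient A: CrCl = (140 − 51) × 93.6 / (72 × 4.095) × 0.85 = 8330.4 / 294.84 × 0.85 ≈ 24.0 mL/min
Patient B: CrCl = (140 − 34) × 105.8 / (72 × 4.1) × 0.85 = 11214.8 / 295.20 × 0.85 ≈ 32.3 mL/min
|24.0 − 32.3| = 8.3 mL/min

8 mL/min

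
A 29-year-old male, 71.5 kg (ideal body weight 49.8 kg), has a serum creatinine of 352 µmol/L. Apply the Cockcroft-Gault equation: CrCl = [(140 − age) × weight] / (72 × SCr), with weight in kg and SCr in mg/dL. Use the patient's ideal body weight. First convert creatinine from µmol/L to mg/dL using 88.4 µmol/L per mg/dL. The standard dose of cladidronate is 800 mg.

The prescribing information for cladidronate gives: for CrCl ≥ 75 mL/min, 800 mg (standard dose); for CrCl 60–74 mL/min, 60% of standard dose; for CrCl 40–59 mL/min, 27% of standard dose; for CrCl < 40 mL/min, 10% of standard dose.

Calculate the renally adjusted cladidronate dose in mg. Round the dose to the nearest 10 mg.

SCr = 352 / 88.4 = 3.982 mg/dL
CrCl = (140 − 29) × 49.8 / (72 × 3.982) = 5527.8 / 286.70 ≈ 19.3 mL/min
CrCl ≈ 19 mL/min → bracket < 40 mL/min.
10% of 800 mg = 80 mg

80 mg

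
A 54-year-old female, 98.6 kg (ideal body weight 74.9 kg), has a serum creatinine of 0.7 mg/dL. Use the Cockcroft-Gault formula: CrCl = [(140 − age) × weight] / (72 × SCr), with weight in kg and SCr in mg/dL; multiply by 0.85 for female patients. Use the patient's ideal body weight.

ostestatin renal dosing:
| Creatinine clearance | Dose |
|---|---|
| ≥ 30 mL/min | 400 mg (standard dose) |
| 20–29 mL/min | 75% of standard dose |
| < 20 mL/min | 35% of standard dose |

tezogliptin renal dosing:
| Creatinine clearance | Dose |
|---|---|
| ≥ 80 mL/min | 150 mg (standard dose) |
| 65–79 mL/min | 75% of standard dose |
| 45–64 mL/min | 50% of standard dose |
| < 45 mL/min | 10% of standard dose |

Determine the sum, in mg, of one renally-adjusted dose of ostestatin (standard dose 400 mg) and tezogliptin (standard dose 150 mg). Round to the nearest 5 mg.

550 mg

CrCl = (140 − 54) × 74.9 / (72 × 0.7) × 0.85 = 6441.4 / 50.40 × 0.85 ≈ 108.6 mL/min
CrCl ≈ 109 mL/min.
ostestatin: ≥ 30 mL/min → 100% of 400 mg = 400 mg.
tezogliptin: ≥ 80 mL/min → 100% of 150 mg = 150 mg.
Total = 400 + 150 = 550 mg.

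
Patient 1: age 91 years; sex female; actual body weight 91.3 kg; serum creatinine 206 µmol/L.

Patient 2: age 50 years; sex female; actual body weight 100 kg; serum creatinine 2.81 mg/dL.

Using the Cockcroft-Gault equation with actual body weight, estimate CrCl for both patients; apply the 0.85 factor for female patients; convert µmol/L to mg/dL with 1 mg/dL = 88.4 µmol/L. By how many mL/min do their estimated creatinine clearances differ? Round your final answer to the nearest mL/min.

15 mL/min

Patient 1: SCr = 206 / 88.4 = 2.33 mg/dL
Patient 1: CrCl = (140 − 91) × 91.3 / (72 × 2.33) × 0.85 = 4473.7 / 167.76 × 0.85 ≈ 22.7 mL/min
Patient 2: CrCl = (140 − 50) × 100 / (72 × 2.81) × 0.85 = 9000.0 / 202.32 × 0.85 ≈ 37.8 mL/min
|22.7 − 37.8| = 15.1 mL/min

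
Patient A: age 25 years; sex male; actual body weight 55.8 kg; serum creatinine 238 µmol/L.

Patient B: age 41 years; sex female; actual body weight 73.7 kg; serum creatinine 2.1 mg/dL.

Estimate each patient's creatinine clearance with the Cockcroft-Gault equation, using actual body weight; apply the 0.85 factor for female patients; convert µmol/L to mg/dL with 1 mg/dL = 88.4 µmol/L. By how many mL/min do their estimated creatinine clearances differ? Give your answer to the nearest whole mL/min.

Patient A: SCr = 238 / 88.4 = 2.692 mg/dL
Patient A: CrCl = (140 − 25) × 55.8 / (72 × 2.692) = 6417.0 / 193.82 ≈ 33.1 mL/min
Patient B: CrCl = (140 − 41) × 73.7 / (72 × 2.1) × 0.85 = 7296.3 / 151.20 × 0.85 ≈ 41.0 mL/min
|33.1 − 41.0| = 7.9 mL/min

8 mL/min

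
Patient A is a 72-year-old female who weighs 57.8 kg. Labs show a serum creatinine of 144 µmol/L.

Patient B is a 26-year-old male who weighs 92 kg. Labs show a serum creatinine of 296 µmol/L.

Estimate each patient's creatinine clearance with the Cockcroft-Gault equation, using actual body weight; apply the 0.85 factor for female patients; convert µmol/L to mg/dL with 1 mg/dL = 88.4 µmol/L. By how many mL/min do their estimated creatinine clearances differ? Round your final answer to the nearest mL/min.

Patient A: SCr = 144 / 88.4 = 1.629 mg/dL
Patient A: CrCl = (140 − 72) × 57.8 / (72 × 1.629) × 0.85 = 3930.4 / 117.29 × 0.85 ≈ 28.5 mL/min
Patient B: SCr = 296 / 88.4 = 3.348 mg/dL
Patient B: CrCl = (140 − 26) × 92 / (72 × 3.348) = 10488.0 / 241.06 ≈ 43.5 mL/min
|28.5 − 43.5| = 15.0 mL/min

15 mL/min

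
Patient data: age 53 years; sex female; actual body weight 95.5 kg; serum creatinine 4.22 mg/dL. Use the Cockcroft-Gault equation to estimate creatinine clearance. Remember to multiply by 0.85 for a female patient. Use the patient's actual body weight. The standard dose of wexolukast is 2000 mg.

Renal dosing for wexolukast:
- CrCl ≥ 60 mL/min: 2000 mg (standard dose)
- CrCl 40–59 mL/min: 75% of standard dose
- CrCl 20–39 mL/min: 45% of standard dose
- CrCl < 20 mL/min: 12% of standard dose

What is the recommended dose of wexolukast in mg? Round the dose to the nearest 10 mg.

CrCl = (140 − 53) × 95.5 / (72 × 4.22) × 0.85 = 8308.5 / 303.84 × 0.85 ≈ 23.2 mL/min
CrCl ≈ 23 mL/min → bracket 20–39 mL/min.
45% of 2000 mg = 900 mg

900 mg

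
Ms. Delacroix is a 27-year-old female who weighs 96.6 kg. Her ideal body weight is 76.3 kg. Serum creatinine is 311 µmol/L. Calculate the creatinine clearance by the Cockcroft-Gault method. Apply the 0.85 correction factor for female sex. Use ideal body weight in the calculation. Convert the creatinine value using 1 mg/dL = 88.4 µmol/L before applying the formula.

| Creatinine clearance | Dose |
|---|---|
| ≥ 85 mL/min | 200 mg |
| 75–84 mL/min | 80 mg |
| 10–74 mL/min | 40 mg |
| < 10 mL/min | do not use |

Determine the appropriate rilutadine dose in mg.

40 mg

SCr = 311 / 88.4 = 3.518 mg/dL
CrCl = (140 − 27) × 76.3 / (72 × 3.518) × 0.85 = 8621.9 / 253.30 × 0.85 ≈ 28.9 mL/min
CrCl ≈ 29 mL/min → bracket 10–74 mL/min.
Dose for this bracket: 40 mg.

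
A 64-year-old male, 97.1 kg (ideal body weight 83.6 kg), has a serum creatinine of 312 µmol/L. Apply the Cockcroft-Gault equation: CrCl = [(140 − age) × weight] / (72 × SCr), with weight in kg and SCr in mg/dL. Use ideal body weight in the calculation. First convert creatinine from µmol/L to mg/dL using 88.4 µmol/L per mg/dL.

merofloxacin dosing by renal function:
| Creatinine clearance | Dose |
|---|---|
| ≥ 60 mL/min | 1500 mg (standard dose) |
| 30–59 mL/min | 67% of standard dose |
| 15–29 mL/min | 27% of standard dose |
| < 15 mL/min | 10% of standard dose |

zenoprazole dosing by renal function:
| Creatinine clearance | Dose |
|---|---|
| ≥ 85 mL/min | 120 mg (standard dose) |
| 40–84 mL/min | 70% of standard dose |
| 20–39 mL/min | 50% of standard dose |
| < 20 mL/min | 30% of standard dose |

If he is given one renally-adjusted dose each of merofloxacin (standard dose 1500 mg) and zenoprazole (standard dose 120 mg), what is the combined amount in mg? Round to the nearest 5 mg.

465 mg

SCr = 312 / 88.4 = 3.529 mg/dL
CrCl = (140 − 64) × 83.6 / (72 × 3.529) = 6353.6 / 254.09 ≈ 25.0 mL/min
CrCl ≈ 25 mL/min.
merofloxacin: 15–29 mL/min → 27% of 1500 mg = 405 mg.
zenoprazole: 20–39 mL/min → 50% of 120 mg = 60 mg.
Total = 405 + 60 = 465 mg.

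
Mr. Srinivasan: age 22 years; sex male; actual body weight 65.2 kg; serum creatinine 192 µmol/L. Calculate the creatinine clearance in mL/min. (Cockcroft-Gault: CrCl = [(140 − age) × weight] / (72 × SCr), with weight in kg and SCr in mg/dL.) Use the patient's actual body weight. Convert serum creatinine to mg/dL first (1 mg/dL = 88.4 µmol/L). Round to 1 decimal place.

49.2 mL/min

SCr = 192 / 88.4 = 2.172 mg/dL
CrCl = (140 − 22) × 65.2 / (72 × 2.172) = 7693.6 / 156.38 ≈ 49.2 mL/min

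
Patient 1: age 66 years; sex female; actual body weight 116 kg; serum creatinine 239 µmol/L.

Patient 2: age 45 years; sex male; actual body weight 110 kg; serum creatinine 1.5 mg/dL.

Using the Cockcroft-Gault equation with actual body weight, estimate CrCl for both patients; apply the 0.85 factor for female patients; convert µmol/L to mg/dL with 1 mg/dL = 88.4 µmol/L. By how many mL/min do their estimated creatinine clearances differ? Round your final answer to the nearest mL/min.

Patient 1: SCr = 239 / 88.4 = 2.704 mg/dL
Patient 1: CrCl = (140 − 66) × 116 / (72 × 2.704) × 0.85 = 8584.0 / 194.69 × 0.85 ≈ 37.5 mL/min
Patient 2: CrCl = (140 − 45) × 110 / (72 × 1.5) = 10450.0 / 108.00 ≈ 96.8 mL/min
|37.5 − 96.8| = 59.3 mL/min

59 mL/min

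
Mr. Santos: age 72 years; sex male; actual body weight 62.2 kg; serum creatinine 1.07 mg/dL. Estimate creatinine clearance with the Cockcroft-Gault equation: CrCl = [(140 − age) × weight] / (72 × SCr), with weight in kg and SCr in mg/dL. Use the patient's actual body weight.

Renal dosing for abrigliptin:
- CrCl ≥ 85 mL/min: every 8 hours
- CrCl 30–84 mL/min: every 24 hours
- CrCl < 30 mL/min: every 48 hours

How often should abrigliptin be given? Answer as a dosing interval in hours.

CrCl = (140 − 72) × 62.2 / (72 × 1.07) = 4229.6 / 77.04 ≈ 54.9 mL/min
CrCl ≈ 55 mL/min → bracket 30–84 mL/min → every 24 hours.

every 24 hours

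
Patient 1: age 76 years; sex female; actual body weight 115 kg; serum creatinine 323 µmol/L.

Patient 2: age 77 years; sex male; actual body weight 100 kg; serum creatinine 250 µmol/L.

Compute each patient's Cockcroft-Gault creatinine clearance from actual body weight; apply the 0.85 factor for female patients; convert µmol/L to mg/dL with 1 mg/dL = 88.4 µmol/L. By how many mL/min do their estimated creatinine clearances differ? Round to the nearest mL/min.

Patient 1: SCr = 323 / 88.4 = 3.654 mg/dL
Patient 1: CrCl = (140 − 76) × 115 / (72 × 3.654) × 0.85 = 7360.0 / 263.09 × 0.85 ≈ 23.8 mL/min
Patient 2: SCr = 250 / 88.4 = 2.828 mg/dL
Patient 2: CrCl = (140 − 77) × 100 / (72 × 2.828) = 6300.0 / 203.62 ≈ 30.9 mL/min
|23.8 − 30.9| = 7.1 mL/min

7 mL/min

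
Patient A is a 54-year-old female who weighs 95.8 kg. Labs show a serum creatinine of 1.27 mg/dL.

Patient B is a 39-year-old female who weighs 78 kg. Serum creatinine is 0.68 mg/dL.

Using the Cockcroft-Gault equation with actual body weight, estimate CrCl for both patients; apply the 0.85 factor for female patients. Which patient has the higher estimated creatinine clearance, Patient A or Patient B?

Patient B

Patient A: CrCl = (140 − 54) × 95.8 / (72 × 1.27) × 0.85 = 8238.8 / 91.44 × 0.85 ≈ 76.6 mL/min
Patient B: CrCl = (140 − 39) × 78 / (72 × 0.68) × 0.85 = 7878.0 / 48.96 × 0.85 ≈ 136.8 mL/min
76.6 vs 136.8 mL/min → Patient B is higher.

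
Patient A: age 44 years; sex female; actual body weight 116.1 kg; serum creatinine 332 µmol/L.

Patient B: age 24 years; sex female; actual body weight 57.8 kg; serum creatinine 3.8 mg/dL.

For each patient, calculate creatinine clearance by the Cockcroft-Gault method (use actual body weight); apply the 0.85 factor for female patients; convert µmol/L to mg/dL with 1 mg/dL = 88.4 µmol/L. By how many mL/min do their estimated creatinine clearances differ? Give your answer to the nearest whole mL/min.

Patient A: SCr = 332 / 88.4 = 3.756 mg/dL
Patient A: CrCl = (140 − 44) × 116.1 / (72 × 3.756) × 0.85 = 11145.6 / 270.43 × 0.85 ≈ 35.0 mL/min
Patient B: CrCl = (140 − 24) × 57.8 / (72 × 3.8) × 0.85 = 6704.8 / 273.60 × 0.85 ≈ 20.8 mL/min
|35.0 − 20.8| = 14.2 mL/min

14 mL/min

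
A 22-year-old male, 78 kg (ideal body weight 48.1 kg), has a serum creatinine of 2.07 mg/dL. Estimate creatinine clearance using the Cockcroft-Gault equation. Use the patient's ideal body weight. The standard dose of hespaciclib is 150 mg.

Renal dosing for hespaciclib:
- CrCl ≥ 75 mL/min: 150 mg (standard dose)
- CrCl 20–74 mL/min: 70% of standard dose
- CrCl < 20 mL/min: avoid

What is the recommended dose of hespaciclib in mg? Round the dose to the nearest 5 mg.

105 mg

CrCl = (140 − 22) × 48.1 / (72 × 2.07) = 5675.8 / 149.04 ≈ 38.1 mL/min
CrCl ≈ 38 mL/min → bracket 20–74 mL/min.
70% of 150 mg = 105 mg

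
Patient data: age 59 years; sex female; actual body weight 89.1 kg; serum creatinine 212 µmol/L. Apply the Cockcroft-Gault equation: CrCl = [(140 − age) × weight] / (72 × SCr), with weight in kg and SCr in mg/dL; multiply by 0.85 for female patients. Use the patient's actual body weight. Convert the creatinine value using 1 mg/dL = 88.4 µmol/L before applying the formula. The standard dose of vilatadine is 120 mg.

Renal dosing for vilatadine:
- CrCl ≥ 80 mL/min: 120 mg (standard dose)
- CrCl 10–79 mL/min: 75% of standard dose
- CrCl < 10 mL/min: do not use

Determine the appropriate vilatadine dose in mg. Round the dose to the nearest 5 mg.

SCr = 212 / 88.4 = 2.398 mg/dL
CrCl = (140 − 59) × 89.1 / (72 × 2.398) × 0.85 = 7217.1 / 172.66 × 0.85 ≈ 35.5 mL/min
CrCl ≈ 36 mL/min → bracket 10–79 mL/min.
75% of 120 mg = 90 mg

90 mg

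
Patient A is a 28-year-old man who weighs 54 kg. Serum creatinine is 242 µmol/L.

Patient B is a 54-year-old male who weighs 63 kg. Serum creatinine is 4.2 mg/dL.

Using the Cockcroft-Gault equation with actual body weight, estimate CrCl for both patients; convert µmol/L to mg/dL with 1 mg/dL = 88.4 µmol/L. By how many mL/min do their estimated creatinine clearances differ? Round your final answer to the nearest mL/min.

13 mL/min

Patient A: SCr = 242 / 88.4 = 2.738 mg/dL
Patient A: CrCl = (140 − 28) × 54 / (72 × 2.738) = 6048.0 / 197.14 ≈ 30.7 mL/min
Patient B: CrCl = (140 − 54) × 63 / (72 × 4.2) = 5418.0 / 302.40 ≈ 17.9 mL/min
|30.7 − 17.9| = 12.8 mL/min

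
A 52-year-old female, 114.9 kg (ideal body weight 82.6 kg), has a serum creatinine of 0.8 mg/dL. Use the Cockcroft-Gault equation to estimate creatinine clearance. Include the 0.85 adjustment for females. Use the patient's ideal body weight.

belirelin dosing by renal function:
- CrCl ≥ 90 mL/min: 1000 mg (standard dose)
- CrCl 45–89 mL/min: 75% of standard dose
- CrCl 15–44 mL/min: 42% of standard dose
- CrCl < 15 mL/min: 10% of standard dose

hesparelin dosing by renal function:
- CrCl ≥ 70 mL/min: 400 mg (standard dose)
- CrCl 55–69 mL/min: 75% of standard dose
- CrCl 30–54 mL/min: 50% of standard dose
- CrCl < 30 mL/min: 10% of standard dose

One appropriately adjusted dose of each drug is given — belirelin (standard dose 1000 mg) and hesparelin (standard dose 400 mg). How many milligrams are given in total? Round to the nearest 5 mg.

CrCl = (140 − 52) × 82.6 / (72 × 0.8) × 0.85 = 7268.8 / 57.60 × 0.85 ≈ 107.3 mL/min
CrCl ≈ 107 mL/min.
belirelin: ≥ 90 mL/min → 100% of 1000 mg = 1000 mg.
hesparelin: ≥ 70 mL/min → 100% of 400 mg = 400 mg.
Total = 1000 + 400 = 1400 mg.

1400 mg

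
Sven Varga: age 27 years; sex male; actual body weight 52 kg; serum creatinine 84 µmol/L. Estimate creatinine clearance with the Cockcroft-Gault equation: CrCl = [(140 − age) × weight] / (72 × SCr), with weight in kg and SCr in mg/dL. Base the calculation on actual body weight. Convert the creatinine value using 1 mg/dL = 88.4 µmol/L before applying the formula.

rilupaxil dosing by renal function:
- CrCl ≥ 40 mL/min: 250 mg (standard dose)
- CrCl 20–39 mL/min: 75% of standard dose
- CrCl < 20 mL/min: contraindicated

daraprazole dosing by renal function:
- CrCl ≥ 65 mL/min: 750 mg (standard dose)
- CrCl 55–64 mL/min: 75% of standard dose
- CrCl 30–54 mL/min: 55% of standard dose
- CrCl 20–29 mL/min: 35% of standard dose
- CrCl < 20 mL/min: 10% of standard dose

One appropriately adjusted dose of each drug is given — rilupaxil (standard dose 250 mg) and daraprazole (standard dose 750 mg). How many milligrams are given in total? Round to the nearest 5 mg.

1000 mg

SCr = 84 / 88.4 = 0.95 mg/dL
CrCl = (140 − 27) × 52 / (72 × 0.95) = 5876.0 / 68.40 ≈ 85.9 mL/min
CrCl ≈ 86 mL/min.
rilupaxil: ≥ 40 mL/min → 100% of 250 mg = 250 mg.
daraprazole: ≥ 65 mL/min → 100% of 750 mg = 750 mg.
Total = 250 + 750 = 1000 mg.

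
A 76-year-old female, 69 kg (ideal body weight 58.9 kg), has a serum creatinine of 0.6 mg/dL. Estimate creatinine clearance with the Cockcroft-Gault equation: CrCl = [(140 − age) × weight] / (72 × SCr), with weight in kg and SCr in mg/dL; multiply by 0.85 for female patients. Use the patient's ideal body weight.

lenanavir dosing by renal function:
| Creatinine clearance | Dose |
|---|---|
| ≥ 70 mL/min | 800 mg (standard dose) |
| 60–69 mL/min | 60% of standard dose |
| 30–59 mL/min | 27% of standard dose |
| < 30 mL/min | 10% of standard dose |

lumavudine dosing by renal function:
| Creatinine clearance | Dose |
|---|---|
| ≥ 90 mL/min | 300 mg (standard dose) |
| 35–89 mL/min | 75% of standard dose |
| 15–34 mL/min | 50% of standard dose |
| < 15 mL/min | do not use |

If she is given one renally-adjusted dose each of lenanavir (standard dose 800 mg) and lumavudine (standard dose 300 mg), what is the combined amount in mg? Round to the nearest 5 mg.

1025 mg

CrCl = (140 − 76) × 58.9 / (72 × 0.6) × 0.85 = 3769.6 / 43.20 × 0.85 ≈ 74.2 mL/min
CrCl ≈ 74 mL/min.
lenanavir: ≥ 70 mL/min → 100% of 800 mg = 800 mg.
lumavudine: 35–89 mL/min → 75% of 300 mg = 225 mg.
Total = 800 + 225 = 1025 mg.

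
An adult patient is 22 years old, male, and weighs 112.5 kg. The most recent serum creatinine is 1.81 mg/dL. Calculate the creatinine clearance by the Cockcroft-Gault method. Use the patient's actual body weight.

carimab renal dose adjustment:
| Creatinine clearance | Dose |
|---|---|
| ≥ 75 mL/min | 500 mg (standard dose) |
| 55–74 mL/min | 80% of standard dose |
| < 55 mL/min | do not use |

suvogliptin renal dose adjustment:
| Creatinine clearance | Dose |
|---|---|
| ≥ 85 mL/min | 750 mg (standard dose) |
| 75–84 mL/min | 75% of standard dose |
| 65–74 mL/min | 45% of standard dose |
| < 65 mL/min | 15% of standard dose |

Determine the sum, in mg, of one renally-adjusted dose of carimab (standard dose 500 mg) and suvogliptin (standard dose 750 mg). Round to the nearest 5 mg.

1250 mg

CrCl = (140 − 22) × 112.5 / (72 × 1.81) = 13275.0 / 130.32 ≈ 101.9 mL/min
CrCl ≈ 102 mL/min.
carimab: ≥ 75 mL/min → 100% of 500 mg = 500 mg.
suvogliptin: ≥ 85 mL/min → 100% of 750 mg = 750 mg.
Total = 500 + 750 = 1250 mg.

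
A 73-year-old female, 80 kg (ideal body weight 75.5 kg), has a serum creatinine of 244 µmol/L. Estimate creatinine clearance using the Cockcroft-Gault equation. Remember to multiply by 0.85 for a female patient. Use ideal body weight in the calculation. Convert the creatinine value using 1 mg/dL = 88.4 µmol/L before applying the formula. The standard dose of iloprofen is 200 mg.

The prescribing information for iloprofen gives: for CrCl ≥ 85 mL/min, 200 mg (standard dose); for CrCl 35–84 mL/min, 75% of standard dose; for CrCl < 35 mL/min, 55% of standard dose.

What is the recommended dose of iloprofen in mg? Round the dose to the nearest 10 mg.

110 mg

SCr = 244 / 88.4 = 2.76 mg/dL
CrCl = (140 − 73) × 75.5 / (72 × 2.76) × 0.85 = 5058.5 / 198.72 × 0.85 ≈ 21.6 mL/min
CrCl ≈ 22 mL/min → bracket < 35 mL/min.
55% of 200 mg = 110 mg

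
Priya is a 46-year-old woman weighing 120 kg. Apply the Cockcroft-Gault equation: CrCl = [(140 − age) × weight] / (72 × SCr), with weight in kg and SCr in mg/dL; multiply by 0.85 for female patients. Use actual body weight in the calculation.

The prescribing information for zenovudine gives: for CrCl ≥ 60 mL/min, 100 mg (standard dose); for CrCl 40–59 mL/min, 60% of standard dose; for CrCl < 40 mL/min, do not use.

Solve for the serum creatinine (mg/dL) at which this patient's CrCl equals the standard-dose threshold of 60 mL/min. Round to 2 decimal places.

Standard dose requires CrCl ≥ 60 mL/min.
Set (140 − 46) × 120 × 0.85 / (72 × SCr) = 60
SCr = (140 − 46) × 120 × 0.85 / (72 × 60) = 2.219 mg/dL

2.22 mg/dL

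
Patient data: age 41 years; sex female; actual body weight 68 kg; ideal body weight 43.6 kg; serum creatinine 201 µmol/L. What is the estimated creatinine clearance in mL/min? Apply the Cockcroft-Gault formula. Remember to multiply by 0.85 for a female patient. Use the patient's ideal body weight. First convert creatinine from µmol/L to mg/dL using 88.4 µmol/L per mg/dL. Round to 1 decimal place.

22.4 mL/min

SCr = 201 / 88.4 = 2.274 mg/dL
CrCl = (140 − 41) × 43.6 / (72 × 2.274) × 0.85 = 4316.4 / 163.73 × 0.85 ≈ 22.4 mL/min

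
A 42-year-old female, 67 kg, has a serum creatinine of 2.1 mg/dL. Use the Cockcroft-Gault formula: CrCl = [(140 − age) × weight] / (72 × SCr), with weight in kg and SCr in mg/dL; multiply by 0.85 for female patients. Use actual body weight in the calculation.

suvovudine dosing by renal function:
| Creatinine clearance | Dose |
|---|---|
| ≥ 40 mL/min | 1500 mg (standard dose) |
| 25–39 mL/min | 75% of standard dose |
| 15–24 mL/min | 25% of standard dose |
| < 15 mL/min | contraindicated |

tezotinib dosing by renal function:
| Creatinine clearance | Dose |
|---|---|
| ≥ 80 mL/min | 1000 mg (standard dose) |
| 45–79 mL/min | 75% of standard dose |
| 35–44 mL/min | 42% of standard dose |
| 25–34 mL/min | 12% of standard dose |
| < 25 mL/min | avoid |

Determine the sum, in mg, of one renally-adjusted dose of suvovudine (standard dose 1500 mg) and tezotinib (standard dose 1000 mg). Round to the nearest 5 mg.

1545 mg

CrCl = (140 − 42) × 67 / (72 × 2.1) × 0.85 = 6566.0 / 151.20 × 0.85 ≈ 36.9 mL/min
CrCl ≈ 37 mL/min.
suvovudine: 25–39 mL/min → 75% of 1500 mg = 1125 mg.
tezotinib: 35–44 mL/min → 42% of 1000 mg = 420 mg.
Total = 1125 + 420 = 1545 mg.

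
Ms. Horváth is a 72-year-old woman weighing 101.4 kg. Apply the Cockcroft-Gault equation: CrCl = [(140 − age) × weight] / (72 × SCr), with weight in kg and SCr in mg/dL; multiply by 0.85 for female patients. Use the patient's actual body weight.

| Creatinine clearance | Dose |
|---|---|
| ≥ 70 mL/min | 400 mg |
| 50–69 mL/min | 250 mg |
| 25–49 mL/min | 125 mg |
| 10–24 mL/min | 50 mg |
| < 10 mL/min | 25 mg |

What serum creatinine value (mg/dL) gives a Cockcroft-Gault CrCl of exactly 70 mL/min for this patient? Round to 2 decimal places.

Standard dose requires CrCl ≥ 70 mL/min.
Set (140 − 72) × 101.4 × 0.85 / (72 × SCr) = 70
SCr = (140 − 72) × 101.4 × 0.85 / (72 × 70) = 1.163 mg/dL

1.16 mg/dL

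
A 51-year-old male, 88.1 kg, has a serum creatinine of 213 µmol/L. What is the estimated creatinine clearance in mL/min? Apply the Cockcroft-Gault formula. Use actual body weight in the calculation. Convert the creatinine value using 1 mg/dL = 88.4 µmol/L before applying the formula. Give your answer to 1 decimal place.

SCr = 213 / 88.4 = 2.41 mg/dL
CrCl = (140 − 51) × 88.1 / (72 × 2.41) = 7840.9 / 173.52 ≈ 45.2 mL/min

45.2 mL/min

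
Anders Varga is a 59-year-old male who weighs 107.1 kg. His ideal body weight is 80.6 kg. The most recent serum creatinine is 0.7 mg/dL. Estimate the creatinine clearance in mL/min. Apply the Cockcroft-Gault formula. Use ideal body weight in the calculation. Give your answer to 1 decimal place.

129.5 mL/min

CrCl = (140 − 59) × 80.6 / (72 × 0.7) = 6528.6 / 50.40 ≈ 129.5 mL/min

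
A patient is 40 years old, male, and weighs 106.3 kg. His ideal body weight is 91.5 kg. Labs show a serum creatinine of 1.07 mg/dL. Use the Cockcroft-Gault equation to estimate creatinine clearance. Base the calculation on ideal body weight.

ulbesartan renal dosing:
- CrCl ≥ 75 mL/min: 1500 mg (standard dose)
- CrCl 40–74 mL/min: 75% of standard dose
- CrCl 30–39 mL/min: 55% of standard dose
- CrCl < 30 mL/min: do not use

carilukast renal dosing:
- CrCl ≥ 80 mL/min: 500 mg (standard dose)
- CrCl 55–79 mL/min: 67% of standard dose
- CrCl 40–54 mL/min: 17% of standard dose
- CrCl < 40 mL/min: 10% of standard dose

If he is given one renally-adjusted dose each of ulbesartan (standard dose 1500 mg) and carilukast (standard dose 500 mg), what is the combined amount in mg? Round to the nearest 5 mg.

2000 mg

CrCl = (140 − 40) × 91.5 / (72 × 1.07) = 9150.0 / 77.04 ≈ 118.8 mL/min
CrCl ≈ 119 mL/min.
ulbesartan: ≥ 75 mL/min → 100% of 1500 mg = 1500 mg.
carilukast: ≥ 80 mL/min → 100% of 500 mg = 500 mg.
Total = 1500 + 500 = 2000 mg.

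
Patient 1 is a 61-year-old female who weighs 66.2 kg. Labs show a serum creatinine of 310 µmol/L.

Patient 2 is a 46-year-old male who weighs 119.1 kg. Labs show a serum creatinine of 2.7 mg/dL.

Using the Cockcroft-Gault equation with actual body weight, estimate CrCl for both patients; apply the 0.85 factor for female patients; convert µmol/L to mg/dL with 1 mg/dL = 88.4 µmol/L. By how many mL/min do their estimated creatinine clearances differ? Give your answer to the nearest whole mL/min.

Patient 1: SCr = 310 / 88.4 = 3.507 mg/dL
Patient 1: CrCl = (140 − 61) × 66.2 / (72 × 3.507) × 0.85 = 5229.8 / 252.50 × 0.85 ≈ 17.6 mL/min
Patient 2: CrCl = (140 − 46) × 119.1 / (72 × 2.7) = 11195.4 / 194.40 ≈ 57.6 mL/min
|17.6 − 57.6| = 40.0 mL/min

40 mL/min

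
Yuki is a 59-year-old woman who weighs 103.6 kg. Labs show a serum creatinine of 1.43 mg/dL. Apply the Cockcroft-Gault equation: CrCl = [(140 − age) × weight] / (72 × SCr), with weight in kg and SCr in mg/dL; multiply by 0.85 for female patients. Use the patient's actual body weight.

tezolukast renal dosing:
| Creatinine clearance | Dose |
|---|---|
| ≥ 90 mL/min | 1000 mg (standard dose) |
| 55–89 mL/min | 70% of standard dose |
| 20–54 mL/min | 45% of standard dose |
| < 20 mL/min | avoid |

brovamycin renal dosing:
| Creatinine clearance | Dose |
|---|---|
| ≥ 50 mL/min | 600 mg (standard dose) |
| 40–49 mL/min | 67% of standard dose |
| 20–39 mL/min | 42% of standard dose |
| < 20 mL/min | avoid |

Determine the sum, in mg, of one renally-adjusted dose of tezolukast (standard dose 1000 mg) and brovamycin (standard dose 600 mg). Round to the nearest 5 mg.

CrCl = (140 − 59) × 103.6 / (72 × 1.43) × 0.85 = 8391.6 / 102.96 × 0.85 ≈ 69.3 mL/min
CrCl ≈ 69 mL/min.
tezolukast: 55–89 mL/min → 70% of 1000 mg = 700 mg.
brovamycin: ≥ 50 mL/min → 100% of 600 mg = 600 mg.
Total = 700 + 600 = 1300 mg.

1300 mg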